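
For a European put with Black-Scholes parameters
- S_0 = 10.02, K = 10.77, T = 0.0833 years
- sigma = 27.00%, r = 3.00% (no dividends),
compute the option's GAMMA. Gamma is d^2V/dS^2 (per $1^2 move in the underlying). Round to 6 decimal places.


d1 = -0.8552410619; d2 = -0.9331677582
phi(d1) = 0.2767454440; exp(-qT) = 1.0000000000; exp(-rT) = 0.9975041199
Gamma = exp(-qT) * phi(d1) / (S * sigma * sqrt(T)) = 1.0000000000 * 0.2767454440 / (10.0200 * 0.2700 * 0.2886173938) = 0.354427

Answer: Gamma = 0.354427


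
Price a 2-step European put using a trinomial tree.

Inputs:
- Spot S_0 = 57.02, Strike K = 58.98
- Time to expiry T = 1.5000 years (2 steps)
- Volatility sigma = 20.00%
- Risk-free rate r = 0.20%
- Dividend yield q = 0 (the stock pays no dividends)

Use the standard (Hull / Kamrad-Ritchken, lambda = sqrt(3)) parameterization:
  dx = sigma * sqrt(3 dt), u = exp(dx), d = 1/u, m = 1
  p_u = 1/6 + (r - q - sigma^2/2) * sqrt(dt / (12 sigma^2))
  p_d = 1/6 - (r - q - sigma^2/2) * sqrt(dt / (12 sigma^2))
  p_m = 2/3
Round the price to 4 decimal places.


Answer: Price = V(0,0) = 6.1720

Derivation:
dt = T/N = 0.750000; dx = sigma*sqrt(3*dt) = 0.300000
u = exp(dx) = 1.349859; d = 1/u = 0.740818
p_u = 0.144167, p_m = 0.666667, p_d = 0.189167
Discount per step: exp(-r*dt) = 0.998501
Stock lattice S(k, j) with j the centered position index:
  k=0: S(0,+0) = 57.0200
  k=1: S(1,-1) = 42.2415; S(1,+0) = 57.0200; S(1,+1) = 76.9689
  k=2: S(2,-2) = 31.2932; S(2,-1) = 42.2415; S(2,+0) = 57.0200; S(2,+1) = 76.9689; S(2,+2) = 103.8972
Terminal payoffs V(N, j) = max(K - S_T, 0):
  V(2,-2) = 27.686761; V(2,-1) = 16.738545; V(2,+0) = 1.960000; V(2,+1) = 0.000000; V(2,+2) = 0.000000
Backward induction: V(k, j) = exp(-r*dt) * [p_u * V(k+1, j+1) + p_m * V(k+1, j) + p_d * V(k+1, j-1)]
  V(1,-1) = exp(-r*dt) * [p_u*1.960000 + p_m*16.738545 + p_d*27.686761] = 16.654009
  V(1,+0) = exp(-r*dt) * [p_u*0.000000 + p_m*1.960000 + p_d*16.738545] = 4.466337
  V(1,+1) = exp(-r*dt) * [p_u*0.000000 + p_m*0.000000 + p_d*1.960000] = 0.370211
  V(0,+0) = exp(-r*dt) * [p_u*0.370211 + p_m*4.466337 + p_d*16.654009] = 6.172048


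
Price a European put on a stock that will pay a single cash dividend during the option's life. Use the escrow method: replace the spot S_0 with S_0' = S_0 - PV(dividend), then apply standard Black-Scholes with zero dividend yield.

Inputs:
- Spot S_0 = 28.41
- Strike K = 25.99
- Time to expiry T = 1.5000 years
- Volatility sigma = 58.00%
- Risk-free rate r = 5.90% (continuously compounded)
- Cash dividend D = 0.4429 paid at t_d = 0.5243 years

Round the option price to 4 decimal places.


PV(D) = D * exp(-r * t_d) = 0.4429 * 0.96953985 = 0.42940920
S_0' = S_0 - PV(D) = 28.4100 - 0.42940920 = 27.98059080
d1 = (ln(S_0'/K) + (r + sigma^2/2)*T) / (sigma*sqrt(T)) = 0.58365320
d2 = d1 - sigma*sqrt(T) = -0.12669882
exp(-rT) = 0.91530311
N(-d1) = 0.27972683; N(-d2) = 0.55041061
P = K * exp(-rT) * N(-d2) - S_0' * N(-d1) = 25.9900 * 0.91530311 * 0.55041061 - 27.98059080 * 0.27972683 = 5.2666

Answer: Price = 5.2666


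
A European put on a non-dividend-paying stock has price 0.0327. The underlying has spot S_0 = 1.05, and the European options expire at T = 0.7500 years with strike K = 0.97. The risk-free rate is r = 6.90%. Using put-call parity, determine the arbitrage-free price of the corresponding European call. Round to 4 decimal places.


Answer: Call price = 0.1616

Derivation:
Put-call parity: C - P = S_0 * exp(-qT) - K * exp(-rT).
S_0 * exp(-qT) = 1.0500 * 1.00000000 = 1.05000000
K * exp(-rT) = 0.9700 * 0.94956623 = 0.92107924
C = P + S*exp(-qT) - K*exp(-rT)
C = 0.0327 + 1.05000000 - 0.92107924 = 0.1616


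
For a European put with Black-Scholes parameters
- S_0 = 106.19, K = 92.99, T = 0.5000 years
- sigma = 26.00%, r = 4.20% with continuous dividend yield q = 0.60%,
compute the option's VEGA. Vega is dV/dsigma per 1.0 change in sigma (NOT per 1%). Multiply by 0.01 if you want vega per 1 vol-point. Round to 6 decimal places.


d1 = 0.9118304139; d2 = 0.7279826508
phi(d1) = 0.2632487477; exp(-qT) = 0.9970044955; exp(-rT) = 0.9792189646
Vega = S * exp(-qT) * phi(d1) * sqrt(T) = 106.1900 * 0.9970044955 * 0.2632487477 * 0.7071067812 = 19.707524

Answer: Vega = 19.707524


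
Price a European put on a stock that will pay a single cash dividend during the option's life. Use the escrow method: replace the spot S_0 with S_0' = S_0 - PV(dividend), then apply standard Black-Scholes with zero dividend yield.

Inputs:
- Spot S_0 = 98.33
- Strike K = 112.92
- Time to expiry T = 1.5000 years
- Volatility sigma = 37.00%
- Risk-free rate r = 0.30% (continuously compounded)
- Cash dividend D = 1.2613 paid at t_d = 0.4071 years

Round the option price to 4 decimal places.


Answer: Price = 27.4033

Derivation:
PV(D) = D * exp(-r * t_d) = 1.2613 * 0.99877945 = 1.25976051
S_0' = S_0 - PV(D) = 98.3300 - 1.25976051 = 97.07023949
d1 = (ln(S_0'/K) + (r + sigma^2/2)*T) / (sigma*sqrt(T)) = -0.09725085
d2 = d1 - sigma*sqrt(T) = -0.55040645
exp(-rT) = 0.99551011
N(-d1) = 0.53873641; N(-d2) = 0.70897969
P = K * exp(-rT) * N(-d2) - S_0' * N(-d1) = 112.9200 * 0.99551011 * 0.70897969 - 97.07023949 * 0.53873641 = 27.4033


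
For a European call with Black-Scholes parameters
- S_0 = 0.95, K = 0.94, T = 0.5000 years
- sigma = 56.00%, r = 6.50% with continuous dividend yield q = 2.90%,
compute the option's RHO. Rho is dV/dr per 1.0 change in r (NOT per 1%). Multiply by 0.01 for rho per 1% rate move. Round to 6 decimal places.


d1 = 0.2701706249; d2 = -0.1258091726
phi(d1) = 0.3846449352; exp(-qT) = 0.9856046187; exp(-rT) = 0.9680224498
N(d2) = 0.4499414904
Rho = K*T*exp(-rT)*N(d2) = 0.9400 * 0.5000 * 0.9680224498 * 0.4499414904 = 0.204710

Answer: Rho = 0.204710


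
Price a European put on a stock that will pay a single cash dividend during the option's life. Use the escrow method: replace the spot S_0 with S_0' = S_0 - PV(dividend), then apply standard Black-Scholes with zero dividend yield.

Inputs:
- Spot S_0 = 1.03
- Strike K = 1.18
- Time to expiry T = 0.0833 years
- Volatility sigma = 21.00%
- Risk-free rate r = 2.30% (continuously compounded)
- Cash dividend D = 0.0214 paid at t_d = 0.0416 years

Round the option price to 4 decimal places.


PV(D) = D * exp(-r * t_d) = 0.0214 * 0.99904366 = 0.02137953
S_0' = S_0 - PV(D) = 1.0300 - 0.02137953 = 1.00862047
d1 = (ln(S_0'/K) + (r + sigma^2/2)*T) / (sigma*sqrt(T)) = -2.52729136
d2 = d1 - sigma*sqrt(T) = -2.58790102
exp(-rT) = 0.99808593
N(-d1) = 0.99425270; N(-d2) = 0.99517186
P = K * exp(-rT) * N(-d2) - S_0' * N(-d1) = 1.1800 * 0.99808593 * 0.99517186 - 1.00862047 * 0.99425270 = 0.1692

Answer: Price = 0.1692


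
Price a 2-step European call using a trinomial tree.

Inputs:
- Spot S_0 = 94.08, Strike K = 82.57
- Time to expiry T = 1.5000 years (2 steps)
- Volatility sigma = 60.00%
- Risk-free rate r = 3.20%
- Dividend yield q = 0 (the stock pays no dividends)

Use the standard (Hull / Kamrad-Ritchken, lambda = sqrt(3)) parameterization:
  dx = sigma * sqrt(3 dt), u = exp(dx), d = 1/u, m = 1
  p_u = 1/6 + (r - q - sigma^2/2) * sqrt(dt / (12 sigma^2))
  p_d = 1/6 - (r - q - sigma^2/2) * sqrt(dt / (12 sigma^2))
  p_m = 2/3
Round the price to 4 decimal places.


Answer: Price = V(0,0) = 30.3746

Derivation:
dt = T/N = 0.750000; dx = sigma*sqrt(3*dt) = 0.900000
u = exp(dx) = 2.459603; d = 1/u = 0.406570
p_u = 0.105000, p_m = 0.666667, p_d = 0.228333
Discount per step: exp(-r*dt) = 0.976286
Stock lattice S(k, j) with j the centered position index:
  k=0: S(0,+0) = 94.0800
  k=1: S(1,-1) = 38.2501; S(1,+0) = 94.0800; S(1,+1) = 231.3995
  k=2: S(2,-2) = 15.5513; S(2,-1) = 38.2501; S(2,+0) = 94.0800; S(2,+1) = 231.3995; S(2,+2) = 569.1508
Terminal payoffs V(N, j) = max(S_T - K, 0):
  V(2,-2) = 0.000000; V(2,-1) = 0.000000; V(2,+0) = 11.510000; V(2,+1) = 148.829461; V(2,+2) = 486.580833
Backward induction: V(k, j) = exp(-r*dt) * [p_u * V(k+1, j+1) + p_m * V(k+1, j) + p_d * V(k+1, j-1)]
  V(1,-1) = exp(-r*dt) * [p_u*11.510000 + p_m*0.000000 + p_d*0.000000] = 1.179890
  V(1,+0) = exp(-r*dt) * [p_u*148.829461 + p_m*11.510000 + p_d*0.000000] = 22.747874
  V(1,+1) = exp(-r*dt) * [p_u*486.580833 + p_m*148.829461 + p_d*11.510000] = 149.311911
  V(0,+0) = exp(-r*dt) * [p_u*149.311911 + p_m*22.747874 + p_d*1.179890] = 30.374599


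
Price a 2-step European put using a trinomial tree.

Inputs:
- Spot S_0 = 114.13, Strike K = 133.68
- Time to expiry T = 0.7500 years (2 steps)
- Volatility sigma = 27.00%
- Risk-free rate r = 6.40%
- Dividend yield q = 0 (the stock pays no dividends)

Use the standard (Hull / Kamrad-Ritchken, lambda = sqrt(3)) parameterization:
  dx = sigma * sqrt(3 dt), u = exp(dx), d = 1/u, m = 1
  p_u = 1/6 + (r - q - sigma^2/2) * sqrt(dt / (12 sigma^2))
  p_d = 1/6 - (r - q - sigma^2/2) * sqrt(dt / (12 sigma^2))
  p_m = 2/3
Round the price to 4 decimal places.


dt = T/N = 0.375000; dx = sigma*sqrt(3*dt) = 0.286378
u = exp(dx) = 1.331596; d = 1/u = 0.750979
p_u = 0.184704, p_m = 0.666667, p_d = 0.148629
Discount per step: exp(-r*dt) = 0.976286
Stock lattice S(k, j) with j the centered position index:
  k=0: S(0,+0) = 114.1300
  k=1: S(1,-1) = 85.7092; S(1,+0) = 114.1300; S(1,+1) = 151.9751
  k=2: S(2,-2) = 64.3657; S(2,-1) = 85.7092; S(2,+0) = 114.1300; S(2,+1) = 151.9751; S(2,+2) = 202.3694
Terminal payoffs V(N, j) = max(K - S_T, 0):
  V(2,-2) = 69.314250; V(2,-1) = 47.970823; V(2,+0) = 19.550000; V(2,+1) = 0.000000; V(2,+2) = 0.000000
Backward induction: V(k, j) = exp(-r*dt) * [p_u * V(k+1, j+1) + p_m * V(k+1, j) + p_d * V(k+1, j-1)]
  V(1,-1) = exp(-r*dt) * [p_u*19.550000 + p_m*47.970823 + p_d*69.314250] = 44.805286
  V(1,+0) = exp(-r*dt) * [p_u*0.000000 + p_m*19.550000 + p_d*47.970823] = 19.685028
  V(1,+1) = exp(-r*dt) * [p_u*0.000000 + p_m*0.000000 + p_d*19.550000] = 2.836788
  V(0,+0) = exp(-r*dt) * [p_u*2.836788 + p_m*19.685028 + p_d*44.805286] = 19.825121

Answer: Price = V(0,0) = 19.8251


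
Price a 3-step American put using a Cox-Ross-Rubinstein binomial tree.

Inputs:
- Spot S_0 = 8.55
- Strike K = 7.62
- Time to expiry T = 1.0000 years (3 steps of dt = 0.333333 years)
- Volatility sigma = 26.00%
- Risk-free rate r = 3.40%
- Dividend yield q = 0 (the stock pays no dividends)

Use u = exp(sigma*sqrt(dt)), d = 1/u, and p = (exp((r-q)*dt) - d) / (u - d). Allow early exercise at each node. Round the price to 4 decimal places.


Answer: Price = V(0,0) = 0.3774

Derivation:
dt = T/N = 0.333333
u = exp(sigma*sqrt(dt)) = 1.161963; d = 1/u = 0.860612
p = (exp((r-q)*dt) - d) / (u - d) = 0.500365
Discount per step: exp(-r*dt) = 0.988731
Stock lattice S(k, i) with i counting down-moves:
  k=0: S(0,0) = 8.5500
  k=1: S(1,0) = 9.9348; S(1,1) = 7.3582
  k=2: S(2,0) = 11.5439; S(2,1) = 8.5500; S(2,2) = 6.3326
  k=3: S(3,0) = 13.4135; S(3,1) = 9.9348; S(3,2) = 7.3582; S(3,3) = 5.4499
Terminal payoffs V(N, i) = max(K - S_T, 0):
  V(3,0) = 0.000000; V(3,1) = 0.000000; V(3,2) = 0.261764; V(3,3) = 2.170096
Backward induction: V(k, i) = exp(-r*dt) * [p * V(k+1, i) + (1-p) * V(k+1, i+1)]; then take max(V_cont, immediate exercise) for American.
  V(2,0) = exp(-r*dt) * [p*0.000000 + (1-p)*0.000000] = 0.000000; exercise = 0.000000; V(2,0) = max -> 0.000000
  V(2,1) = exp(-r*dt) * [p*0.000000 + (1-p)*0.261764] = 0.129313; exercise = 0.000000; V(2,1) = max -> 0.129313
  V(2,2) = exp(-r*dt) * [p*0.261764 + (1-p)*2.170096] = 1.201539; exercise = 1.287411; V(2,2) = max -> 1.287411
  V(1,0) = exp(-r*dt) * [p*0.000000 + (1-p)*0.129313] = 0.063881; exercise = 0.000000; V(1,0) = max -> 0.063881
  V(1,1) = exp(-r*dt) * [p*0.129313 + (1-p)*1.287411] = 0.699961; exercise = 0.261764; V(1,1) = max -> 0.699961
  V(0,0) = exp(-r*dt) * [p*0.063881 + (1-p)*0.699961] = 0.377388; exercise = 0.000000; V(0,0) = max -> 0.377388


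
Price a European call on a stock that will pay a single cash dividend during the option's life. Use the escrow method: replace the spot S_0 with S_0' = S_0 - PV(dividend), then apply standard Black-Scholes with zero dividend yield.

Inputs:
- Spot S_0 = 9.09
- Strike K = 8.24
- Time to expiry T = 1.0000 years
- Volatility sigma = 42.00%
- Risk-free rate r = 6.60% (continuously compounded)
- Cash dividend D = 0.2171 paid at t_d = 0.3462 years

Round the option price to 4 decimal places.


PV(D) = D * exp(-r * t_d) = 0.2171 * 0.97740987 = 0.21219568
S_0' = S_0 - PV(D) = 9.0900 - 0.21219568 = 8.87780432
d1 = (ln(S_0'/K) + (r + sigma^2/2)*T) / (sigma*sqrt(T)) = 0.54465219
d2 = d1 - sigma*sqrt(T) = 0.12465219
exp(-rT) = 0.93613086
N(d1) = 0.70700362; N(d2) = 0.54960055
C = S_0' * N(d1) - K * exp(-rT) * N(d2) = 8.87780432 * 0.70700362 - 8.2400 * 0.93613086 * 0.54960055 = 2.0372

Answer: Price = 2.0372


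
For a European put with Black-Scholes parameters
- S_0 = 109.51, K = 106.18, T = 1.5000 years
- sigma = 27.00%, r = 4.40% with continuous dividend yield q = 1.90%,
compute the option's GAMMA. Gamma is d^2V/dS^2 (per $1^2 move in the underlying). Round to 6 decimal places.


Answer: Gamma = 0.009991

Derivation:
d1 = 0.3721261858; d2 = 0.0414450705
phi(d1) = 0.3722545136; exp(-qT) = 0.9719022941; exp(-rT) = 0.9361308643
Gamma = exp(-qT) * phi(d1) / (S * sigma * sqrt(T)) = 0.9719022941 * 0.3722545136 / (109.5100 * 0.2700 * 1.2247448714) = 0.009991


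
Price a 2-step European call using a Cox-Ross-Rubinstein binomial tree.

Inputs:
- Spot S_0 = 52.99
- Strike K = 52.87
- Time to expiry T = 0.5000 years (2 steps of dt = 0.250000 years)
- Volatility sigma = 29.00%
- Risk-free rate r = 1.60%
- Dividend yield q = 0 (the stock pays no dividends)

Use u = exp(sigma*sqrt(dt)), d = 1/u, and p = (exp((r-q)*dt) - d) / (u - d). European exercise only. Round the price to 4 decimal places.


Answer: Price = V(0,0) = 4.1203

Derivation:
dt = T/N = 0.250000
u = exp(sigma*sqrt(dt)) = 1.156040; d = 1/u = 0.865022
p = (exp((r-q)*dt) - d) / (u - d) = 0.477586
Discount per step: exp(-r*dt) = 0.996008
Stock lattice S(k, i) with i counting down-moves:
  k=0: S(0,0) = 52.9900
  k=1: S(1,0) = 61.2585; S(1,1) = 45.8375
  k=2: S(2,0) = 70.8173; S(2,1) = 52.9900; S(2,2) = 39.6505
Terminal payoffs V(N, i) = max(S_T - K, 0):
  V(2,0) = 17.947293; V(2,1) = 0.120000; V(2,2) = 0.000000
Backward induction: V(k, i) = exp(-r*dt) * [p * V(k+1, i) + (1-p) * V(k+1, i+1)].
  V(1,0) = exp(-r*dt) * [p*17.947293 + (1-p)*0.120000] = 8.599594
  V(1,1) = exp(-r*dt) * [p*0.120000 + (1-p)*0.000000] = 0.057082
  V(0,0) = exp(-r*dt) * [p*8.599594 + (1-p)*0.057082] = 4.120350


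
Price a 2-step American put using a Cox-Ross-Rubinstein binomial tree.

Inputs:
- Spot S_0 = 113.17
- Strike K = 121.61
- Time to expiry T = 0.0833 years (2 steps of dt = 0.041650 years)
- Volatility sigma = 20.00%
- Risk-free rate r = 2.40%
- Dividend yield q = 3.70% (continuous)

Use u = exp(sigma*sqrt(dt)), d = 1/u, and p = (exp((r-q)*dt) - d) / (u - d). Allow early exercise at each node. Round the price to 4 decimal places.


Answer: Price = V(0,0) = 8.8217

Derivation:
dt = T/N = 0.041650
u = exp(sigma*sqrt(dt)) = 1.041661; d = 1/u = 0.960005
p = (exp((r-q)*dt) - d) / (u - d) = 0.483168
Discount per step: exp(-r*dt) = 0.999001
Stock lattice S(k, i) with i counting down-moves:
  k=0: S(0,0) = 113.1700
  k=1: S(1,0) = 117.8848; S(1,1) = 108.6438
  k=2: S(2,0) = 122.7960; S(2,1) = 113.1700; S(2,2) = 104.2986
Terminal payoffs V(N, i) = max(K - S_T, 0):
  V(2,0) = 0.000000; V(2,1) = 8.440000; V(2,2) = 17.311416
Backward induction: V(k, i) = exp(-r*dt) * [p * V(k+1, i) + (1-p) * V(k+1, i+1)]; then take max(V_cont, immediate exercise) for American.
  V(1,0) = exp(-r*dt) * [p*0.000000 + (1-p)*8.440000] = 4.357702; exercise = 3.725212; V(1,0) = max -> 4.357702
  V(1,1) = exp(-r*dt) * [p*8.440000 + (1-p)*17.311416] = 13.012017; exercise = 12.966221; V(1,1) = max -> 13.012017
  V(0,0) = exp(-r*dt) * [p*4.357702 + (1-p)*13.012017] = 8.821705; exercise = 8.440000; V(0,0) = max -> 8.821705


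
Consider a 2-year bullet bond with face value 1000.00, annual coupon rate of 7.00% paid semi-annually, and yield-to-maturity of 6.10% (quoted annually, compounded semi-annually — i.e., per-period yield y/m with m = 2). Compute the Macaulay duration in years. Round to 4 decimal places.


Answer: Macaulay duration = 1.9017 years

Derivation:
Coupon per period c = face * coupon_rate / m = 35.000000
Periods per year m = 2; per-period yield y/m = 0.030500
Number of cashflows N = 4
Cashflows (t years, CF_t, discount factor 1/(1+y/m)^(m*t), PV):
  t = 0.5000: CF_t = 35.000000, DF = 0.970403, PV = 33.964095
  t = 1.0000: CF_t = 35.000000, DF = 0.941681, PV = 32.958850
  t = 1.5000: CF_t = 35.000000, DF = 0.913810, PV = 31.983358
  t = 2.0000: CF_t = 1035.000000, DF = 0.886764, PV = 917.800659
Price P = sum_t PV_t = 1016.706962
Macaulay numerator sum_t t * PV_t:
  t * PV_t at t = 0.5000: 16.982048
  t * PV_t at t = 1.0000: 32.958850
  t * PV_t at t = 1.5000: 47.975037
  t * PV_t at t = 2.0000: 1835.601319
Macaulay duration D = (sum_t t * PV_t) / P = 1933.517253 / 1016.706962 = 1.901745


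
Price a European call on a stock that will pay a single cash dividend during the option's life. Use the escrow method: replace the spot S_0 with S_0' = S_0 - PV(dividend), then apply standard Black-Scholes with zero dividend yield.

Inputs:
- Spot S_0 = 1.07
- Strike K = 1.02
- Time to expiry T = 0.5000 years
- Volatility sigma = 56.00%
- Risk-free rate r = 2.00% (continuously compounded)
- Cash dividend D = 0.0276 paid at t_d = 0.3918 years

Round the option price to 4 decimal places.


Answer: Price = 0.1780

Derivation:
PV(D) = D * exp(-r * t_d) = 0.0276 * 0.99219462 = 0.02738457
S_0' = S_0 - PV(D) = 1.0700 - 0.02738457 = 1.04261543
d1 = (ln(S_0'/K) + (r + sigma^2/2)*T) / (sigma*sqrt(T)) = 0.27862473
d2 = d1 - sigma*sqrt(T) = -0.11735507
exp(-rT) = 0.99004983
N(d1) = 0.60973358; N(d2) = 0.45328934
C = S_0' * N(d1) - K * exp(-rT) * N(d2) = 1.04261543 * 0.60973358 - 1.0200 * 0.99004983 * 0.45328934 = 0.1780


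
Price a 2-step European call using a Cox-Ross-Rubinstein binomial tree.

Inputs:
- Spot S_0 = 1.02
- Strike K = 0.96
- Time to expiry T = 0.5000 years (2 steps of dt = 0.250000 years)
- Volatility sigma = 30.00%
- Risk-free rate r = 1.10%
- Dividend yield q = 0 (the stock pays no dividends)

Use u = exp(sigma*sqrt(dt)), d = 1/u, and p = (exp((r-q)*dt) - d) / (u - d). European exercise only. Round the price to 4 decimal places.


Answer: Price = V(0,0) = 0.1220

Derivation:
dt = T/N = 0.250000
u = exp(sigma*sqrt(dt)) = 1.161834; d = 1/u = 0.860708
p = (exp((r-q)*dt) - d) / (u - d) = 0.471715
Discount per step: exp(-r*dt) = 0.997254
Stock lattice S(k, i) with i counting down-moves:
  k=0: S(0,0) = 1.0200
  k=1: S(1,0) = 1.1851; S(1,1) = 0.8779
  k=2: S(2,0) = 1.3769; S(2,1) = 1.0200; S(2,2) = 0.7556
Terminal payoffs V(N, i) = max(S_T - K, 0):
  V(2,0) = 0.416856; V(2,1) = 0.060000; V(2,2) = 0.000000
Backward induction: V(k, i) = exp(-r*dt) * [p * V(k+1, i) + (1-p) * V(k+1, i+1)].
  V(1,0) = exp(-r*dt) * [p*0.416856 + (1-p)*0.060000] = 0.227707
  V(1,1) = exp(-r*dt) * [p*0.060000 + (1-p)*0.000000] = 0.028225
  V(0,0) = exp(-r*dt) * [p*0.227707 + (1-p)*0.028225] = 0.121988


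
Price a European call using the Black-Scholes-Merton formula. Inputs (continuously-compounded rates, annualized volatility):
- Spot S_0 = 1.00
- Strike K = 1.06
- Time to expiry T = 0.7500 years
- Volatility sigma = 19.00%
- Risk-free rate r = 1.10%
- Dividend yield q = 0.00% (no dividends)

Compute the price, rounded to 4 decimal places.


Answer: Price = 0.0447

Derivation:
d1 = (ln(S/K) + (r - q + 0.5*sigma^2) * T) / (sigma * sqrt(T)) = -0.22171106
d2 = d1 - sigma * sqrt(T) = -0.38625589
exp(-rT) = 0.99178394; exp(-qT) = 1.00000000
C = S_0 * exp(-qT) * N(d1) - K * exp(-rT) * N(d2)
N(d1) = 0.41226941; N(d2) = 0.34965358
C = 1.0000 * 1.00000000 * 0.41226941 - 1.0600 * 0.99178394 * 0.34965358 = 0.0447


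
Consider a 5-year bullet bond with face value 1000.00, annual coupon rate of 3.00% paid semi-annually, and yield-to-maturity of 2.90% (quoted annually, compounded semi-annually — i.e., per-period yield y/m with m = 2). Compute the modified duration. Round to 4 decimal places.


Coupon per period c = face * coupon_rate / m = 15.000000
Periods per year m = 2; per-period yield y/m = 0.014500
Number of cashflows N = 10
Cashflows (t years, CF_t, discount factor 1/(1+y/m)^(m*t), PV):
  t = 0.5000: CF_t = 15.000000, DF = 0.985707, PV = 14.785609
  t = 1.0000: CF_t = 15.000000, DF = 0.971619, PV = 14.574282
  t = 1.5000: CF_t = 15.000000, DF = 0.957732, PV = 14.365975
  t = 2.0000: CF_t = 15.000000, DF = 0.944043, PV = 14.160646
  t = 2.5000: CF_t = 15.000000, DF = 0.930550, PV = 13.958251
  t = 3.0000: CF_t = 15.000000, DF = 0.917250, PV = 13.758749
  t = 3.5000: CF_t = 15.000000, DF = 0.904140, PV = 13.562099
  t = 4.0000: CF_t = 15.000000, DF = 0.891217, PV = 13.368259
  t = 4.5000: CF_t = 15.000000, DF = 0.878479, PV = 13.177190
  t = 5.0000: CF_t = 1015.000000, DF = 0.865923, PV = 878.912272
Price P = sum_t PV_t = 1004.623330
First compute Macaulay numerator sum_t t * PV_t:
  t * PV_t at t = 0.5000: 7.392804
  t * PV_t at t = 1.0000: 14.574282
  t * PV_t at t = 1.5000: 21.548962
  t * PV_t at t = 2.0000: 28.321291
  t * PV_t at t = 2.5000: 34.895627
  t * PV_t at t = 3.0000: 41.276247
  t * PV_t at t = 3.5000: 47.467345
  t * PV_t at t = 4.0000: 53.473036
  t * PV_t at t = 4.5000: 59.297353
  t * PV_t at t = 5.0000: 4394.561361
Macaulay duration D = 4702.808310 / 1004.623330 = 4.681166
Modified duration = D / (1 + y/m) = 4.681166 / (1 + 0.014500) = 4.614259

Answer: Modified duration = 4.6143


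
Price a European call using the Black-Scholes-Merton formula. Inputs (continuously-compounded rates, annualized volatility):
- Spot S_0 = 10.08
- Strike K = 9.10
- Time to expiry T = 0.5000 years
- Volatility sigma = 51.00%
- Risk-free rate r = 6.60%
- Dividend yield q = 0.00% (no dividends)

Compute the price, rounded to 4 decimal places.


d1 = (ln(S/K) + (r - q + 0.5*sigma^2) * T) / (sigma * sqrt(T)) = 0.55543612
d2 = d1 - sigma * sqrt(T) = 0.19481166
exp(-rT) = 0.96753856; exp(-qT) = 1.00000000
C = S_0 * exp(-qT) * N(d1) - K * exp(-rT) * N(d2)
N(d1) = 0.71070180; N(d2) = 0.57722980
C = 10.0800 * 1.00000000 * 0.71070180 - 9.1000 * 0.96753856 * 0.57722980 = 2.0816

Answer: Price = 2.0816


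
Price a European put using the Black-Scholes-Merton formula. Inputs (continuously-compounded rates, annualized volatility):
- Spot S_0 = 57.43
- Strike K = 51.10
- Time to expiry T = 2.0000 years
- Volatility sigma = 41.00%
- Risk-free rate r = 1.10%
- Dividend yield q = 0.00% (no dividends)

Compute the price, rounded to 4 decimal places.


Answer: Price = 8.8700

Derivation:
d1 = (ln(S/K) + (r - q + 0.5*sigma^2) * T) / (sigma * sqrt(T)) = 0.52926480
d2 = d1 - sigma * sqrt(T) = -0.05056276
exp(-rT) = 0.97824024; exp(-qT) = 1.00000000
P = K * exp(-rT) * N(-d2) - S_0 * exp(-qT) * N(-d1)
N(-d1) = 0.29831089; N(-d2) = 0.52016303
P = 51.1000 * 0.97824024 * 0.52016303 - 57.4300 * 1.00000000 * 0.29831089 = 8.8700


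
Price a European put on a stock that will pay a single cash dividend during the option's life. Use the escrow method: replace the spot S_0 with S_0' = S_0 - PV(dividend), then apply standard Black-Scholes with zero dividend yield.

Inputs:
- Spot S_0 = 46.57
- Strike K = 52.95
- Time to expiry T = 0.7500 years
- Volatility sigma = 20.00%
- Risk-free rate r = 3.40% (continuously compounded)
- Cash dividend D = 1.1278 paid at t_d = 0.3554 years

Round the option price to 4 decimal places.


Answer: Price = 7.2901

Derivation:
PV(D) = D * exp(-r * t_d) = 1.1278 * 0.98798911 = 1.11425412
S_0' = S_0 - PV(D) = 46.5700 - 1.11425412 = 45.45574588
d1 = (ln(S_0'/K) + (r + sigma^2/2)*T) / (sigma*sqrt(T)) = -0.64726067
d2 = d1 - sigma*sqrt(T) = -0.82046576
exp(-rT) = 0.97482238
N(-d1) = 0.74126838; N(-d2) = 0.79402468
P = K * exp(-rT) * N(-d2) - S_0' * N(-d1) = 52.9500 * 0.97482238 * 0.79402468 - 45.45574588 * 0.74126838 = 7.2901


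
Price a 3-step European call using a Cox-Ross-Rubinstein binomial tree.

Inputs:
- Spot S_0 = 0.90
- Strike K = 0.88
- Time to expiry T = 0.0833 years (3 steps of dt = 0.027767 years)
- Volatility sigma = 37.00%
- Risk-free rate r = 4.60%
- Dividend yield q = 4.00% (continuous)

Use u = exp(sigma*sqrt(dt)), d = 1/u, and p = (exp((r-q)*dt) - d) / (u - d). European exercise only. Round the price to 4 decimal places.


Answer: Price = V(0,0) = 0.0512

Derivation:
dt = T/N = 0.027767
u = exp(sigma*sqrt(dt)) = 1.063595; d = 1/u = 0.940208
p = (exp((r-q)*dt) - d) / (u - d) = 0.485942
Discount per step: exp(-r*dt) = 0.998724
Stock lattice S(k, i) with i counting down-moves:
  k=0: S(0,0) = 0.9000
  k=1: S(1,0) = 0.9572; S(1,1) = 0.8462
  k=2: S(2,0) = 1.0181; S(2,1) = 0.9000; S(2,2) = 0.7956
  k=3: S(3,0) = 1.0829; S(3,1) = 0.9572; S(3,2) = 0.8462; S(3,3) = 0.7480
Terminal payoffs V(N, i) = max(S_T - K, 0):
  V(3,0) = 0.202857; V(3,1) = 0.077235; V(3,2) = 0.000000; V(3,3) = 0.000000
Backward induction: V(k, i) = exp(-r*dt) * [p * V(k+1, i) + (1-p) * V(k+1, i+1)].
  V(2,0) = exp(-r*dt) * [p*0.202857 + (1-p)*0.077235] = 0.138103
  V(2,1) = exp(-r*dt) * [p*0.077235 + (1-p)*0.000000] = 0.037484
  V(2,2) = exp(-r*dt) * [p*0.000000 + (1-p)*0.000000] = 0.000000
  V(1,0) = exp(-r*dt) * [p*0.138103 + (1-p)*0.037484] = 0.086269
  V(1,1) = exp(-r*dt) * [p*0.037484 + (1-p)*0.000000] = 0.018192
  V(0,0) = exp(-r*dt) * [p*0.086269 + (1-p)*0.018192] = 0.051208


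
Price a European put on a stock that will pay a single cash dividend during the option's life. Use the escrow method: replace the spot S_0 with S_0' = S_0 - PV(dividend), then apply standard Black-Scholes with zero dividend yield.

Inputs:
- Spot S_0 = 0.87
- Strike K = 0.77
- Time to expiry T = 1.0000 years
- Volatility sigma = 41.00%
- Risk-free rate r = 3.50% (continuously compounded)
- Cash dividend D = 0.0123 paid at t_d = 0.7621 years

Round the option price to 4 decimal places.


Answer: Price = 0.0805

Derivation:
PV(D) = D * exp(-r * t_d) = 0.0123 * 0.97367910 = 0.01197625
S_0' = S_0 - PV(D) = 0.8700 - 0.01197625 = 0.85802375
d1 = (ln(S_0'/K) + (r + sigma^2/2)*T) / (sigma*sqrt(T)) = 0.55436893
d2 = d1 - sigma*sqrt(T) = 0.14436893
exp(-rT) = 0.96560542
N(-d1) = 0.28966319; N(-d2) = 0.44260457
P = K * exp(-rT) * N(-d2) - S_0' * N(-d1) = 0.7700 * 0.96560542 * 0.44260457 - 0.85802375 * 0.28966319 = 0.0805


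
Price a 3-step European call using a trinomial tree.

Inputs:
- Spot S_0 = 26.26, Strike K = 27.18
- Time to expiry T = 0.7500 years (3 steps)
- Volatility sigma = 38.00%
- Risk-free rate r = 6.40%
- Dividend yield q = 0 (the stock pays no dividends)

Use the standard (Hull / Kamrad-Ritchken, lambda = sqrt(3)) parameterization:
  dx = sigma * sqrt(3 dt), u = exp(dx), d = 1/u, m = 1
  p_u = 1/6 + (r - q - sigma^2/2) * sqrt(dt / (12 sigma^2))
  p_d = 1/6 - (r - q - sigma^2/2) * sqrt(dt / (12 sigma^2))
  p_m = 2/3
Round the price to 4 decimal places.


Answer: Price = V(0,0) = 3.4374

Derivation:
dt = T/N = 0.250000; dx = sigma*sqrt(3*dt) = 0.329090
u = exp(dx) = 1.389702; d = 1/u = 0.719579
p_u = 0.163552, p_m = 0.666667, p_d = 0.169781
Discount per step: exp(-r*dt) = 0.984127
Stock lattice S(k, j) with j the centered position index:
  k=0: S(0,+0) = 26.2600
  k=1: S(1,-1) = 18.8961; S(1,+0) = 26.2600; S(1,+1) = 36.4936
  k=2: S(2,-2) = 13.5972; S(2,-1) = 18.8961; S(2,+0) = 26.2600; S(2,+1) = 36.4936; S(2,+2) = 50.7152
  k=3: S(3,-3) = 9.7843; S(3,-2) = 13.5972; S(3,-1) = 18.8961; S(3,+0) = 26.2600; S(3,+1) = 36.4936; S(3,+2) = 50.7152; S(3,+3) = 70.4791
Terminal payoffs V(N, j) = max(S_T - K, 0):
  V(3,-3) = 0.000000; V(3,-2) = 0.000000; V(3,-1) = 0.000000; V(3,+0) = 0.000000; V(3,+1) = 9.313586; V(3,+2) = 23.535226; V(3,+3) = 43.299073
Backward induction: V(k, j) = exp(-r*dt) * [p_u * V(k+1, j+1) + p_m * V(k+1, j) + p_d * V(k+1, j-1)]
  V(2,-2) = exp(-r*dt) * [p_u*0.000000 + p_m*0.000000 + p_d*0.000000] = 0.000000
  V(2,-1) = exp(-r*dt) * [p_u*0.000000 + p_m*0.000000 + p_d*0.000000] = 0.000000
  V(2,+0) = exp(-r*dt) * [p_u*9.313586 + p_m*0.000000 + p_d*0.000000] = 1.499078
  V(2,+1) = exp(-r*dt) * [p_u*23.535226 + p_m*9.313586 + p_d*0.000000] = 9.898639
  V(2,+2) = exp(-r*dt) * [p_u*43.299073 + p_m*23.535226 + p_d*9.313586] = 23.966525
  V(1,-1) = exp(-r*dt) * [p_u*1.499078 + p_m*0.000000 + p_d*0.000000] = 0.241286
  V(1,+0) = exp(-r*dt) * [p_u*9.898639 + p_m*1.499078 + p_d*0.000000] = 2.576768
  V(1,+1) = exp(-r*dt) * [p_u*23.966525 + p_m*9.898639 + p_d*1.499078] = 10.602379
  V(0,+0) = exp(-r*dt) * [p_u*10.602379 + p_m*2.576768 + p_d*0.241286] = 3.437410


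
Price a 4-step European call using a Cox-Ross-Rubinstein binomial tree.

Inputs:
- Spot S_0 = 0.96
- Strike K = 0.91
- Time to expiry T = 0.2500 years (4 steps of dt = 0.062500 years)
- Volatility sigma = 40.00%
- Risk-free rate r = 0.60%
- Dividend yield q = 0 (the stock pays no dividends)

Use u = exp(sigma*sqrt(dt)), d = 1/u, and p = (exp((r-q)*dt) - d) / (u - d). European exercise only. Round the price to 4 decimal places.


Answer: Price = V(0,0) = 0.1051

Derivation:
dt = T/N = 0.062500
u = exp(sigma*sqrt(dt)) = 1.105171; d = 1/u = 0.904837
p = (exp((r-q)*dt) - d) / (u - d) = 0.476893
Discount per step: exp(-r*dt) = 0.999625
Stock lattice S(k, i) with i counting down-moves:
  k=0: S(0,0) = 0.9600
  k=1: S(1,0) = 1.0610; S(1,1) = 0.8686
  k=2: S(2,0) = 1.1725; S(2,1) = 0.9600; S(2,2) = 0.7860
  k=3: S(3,0) = 1.2959; S(3,1) = 1.0610; S(3,2) = 0.8686; S(3,3) = 0.7112
  k=4: S(4,0) = 1.4322; S(4,1) = 1.1725; S(4,2) = 0.9600; S(4,3) = 0.7860; S(4,4) = 0.6435
Terminal payoffs V(N, i) = max(S_T - K, 0):
  V(4,0) = 0.522152; V(4,1) = 0.262547; V(4,2) = 0.050000; V(4,3) = 0.000000; V(4,4) = 0.000000
Backward induction: V(k, i) = exp(-r*dt) * [p * V(k+1, i) + (1-p) * V(k+1, i+1)].
  V(3,0) = exp(-r*dt) * [p*0.522152 + (1-p)*0.262547] = 0.386206
  V(3,1) = exp(-r*dt) * [p*0.262547 + (1-p)*0.050000] = 0.151305
  V(3,2) = exp(-r*dt) * [p*0.050000 + (1-p)*0.000000] = 0.023836
  V(3,3) = exp(-r*dt) * [p*0.000000 + (1-p)*0.000000] = 0.000000
  V(2,0) = exp(-r*dt) * [p*0.386206 + (1-p)*0.151305] = 0.263229
  V(2,1) = exp(-r*dt) * [p*0.151305 + (1-p)*0.023836] = 0.084593
  V(2,2) = exp(-r*dt) * [p*0.023836 + (1-p)*0.000000] = 0.011363
  V(1,0) = exp(-r*dt) * [p*0.263229 + (1-p)*0.084593] = 0.169720
  V(1,1) = exp(-r*dt) * [p*0.084593 + (1-p)*0.011363] = 0.046269
  V(0,0) = exp(-r*dt) * [p*0.169720 + (1-p)*0.046269] = 0.105102


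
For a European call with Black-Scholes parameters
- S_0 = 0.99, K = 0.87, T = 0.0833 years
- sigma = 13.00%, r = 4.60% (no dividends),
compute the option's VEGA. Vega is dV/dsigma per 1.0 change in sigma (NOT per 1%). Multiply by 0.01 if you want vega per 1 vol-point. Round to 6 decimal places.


Answer: Vega = 0.000198

Derivation:
d1 = 3.5646717860; d2 = 3.5271515248
phi(d1) = 0.0006944565; exp(-qT) = 1.0000000000; exp(-rT) = 0.9961755320
Vega = S * exp(-qT) * phi(d1) * sqrt(T) = 0.9900 * 1.0000000000 * 0.0006944565 * 0.2886173938 = 0.000198


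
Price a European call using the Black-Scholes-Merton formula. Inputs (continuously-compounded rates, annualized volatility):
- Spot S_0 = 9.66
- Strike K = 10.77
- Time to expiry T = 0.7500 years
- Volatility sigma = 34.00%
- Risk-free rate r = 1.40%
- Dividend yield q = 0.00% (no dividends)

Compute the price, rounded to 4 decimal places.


d1 = (ln(S/K) + (r - q + 0.5*sigma^2) * T) / (sigma * sqrt(T)) = -0.18652096
d2 = d1 - sigma * sqrt(T) = -0.48096960
exp(-rT) = 0.98955493; exp(-qT) = 1.00000000
C = S_0 * exp(-qT) * N(d1) - K * exp(-rT) * N(d2)
N(d1) = 0.42601812; N(d2) = 0.31526905
C = 9.6600 * 1.00000000 * 0.42601812 - 10.7700 * 0.98955493 * 0.31526905 = 0.7554

Answer: Price = 0.7554


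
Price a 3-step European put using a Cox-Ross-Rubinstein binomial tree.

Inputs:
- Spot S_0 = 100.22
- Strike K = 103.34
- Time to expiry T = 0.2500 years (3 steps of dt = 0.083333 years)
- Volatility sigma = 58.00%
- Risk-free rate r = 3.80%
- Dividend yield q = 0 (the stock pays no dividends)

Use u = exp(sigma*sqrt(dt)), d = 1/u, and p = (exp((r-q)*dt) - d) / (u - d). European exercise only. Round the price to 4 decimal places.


Answer: Price = V(0,0) = 13.6928

Derivation:
dt = T/N = 0.083333
u = exp(sigma*sqrt(dt)) = 1.182264; d = 1/u = 0.845834
p = (exp((r-q)*dt) - d) / (u - d) = 0.467667
Discount per step: exp(-r*dt) = 0.996838
Stock lattice S(k, i) with i counting down-moves:
  k=0: S(0,0) = 100.2200
  k=1: S(1,0) = 118.4865; S(1,1) = 84.7695
  k=2: S(2,0) = 140.0824; S(2,1) = 100.2200; S(2,2) = 71.7010
  k=3: S(3,0) = 165.6145; S(3,1) = 118.4865; S(3,2) = 84.7695; S(3,3) = 60.6472
Terminal payoffs V(N, i) = max(K - S_T, 0):
  V(3,0) = 0.000000; V(3,1) = 0.000000; V(3,2) = 18.570468; V(3,3) = 42.692826
Backward induction: V(k, i) = exp(-r*dt) * [p * V(k+1, i) + (1-p) * V(k+1, i+1)].
  V(2,0) = exp(-r*dt) * [p*0.000000 + (1-p)*0.000000] = 0.000000
  V(2,1) = exp(-r*dt) * [p*0.000000 + (1-p)*18.570468] = 9.854416
  V(2,2) = exp(-r*dt) * [p*18.570468 + (1-p)*42.692826] = 31.312280
  V(1,0) = exp(-r*dt) * [p*0.000000 + (1-p)*9.854416] = 5.229244
  V(1,1) = exp(-r*dt) * [p*9.854416 + (1-p)*31.312280] = 21.209872
  V(0,0) = exp(-r*dt) * [p*5.229244 + (1-p)*21.209872] = 13.692829


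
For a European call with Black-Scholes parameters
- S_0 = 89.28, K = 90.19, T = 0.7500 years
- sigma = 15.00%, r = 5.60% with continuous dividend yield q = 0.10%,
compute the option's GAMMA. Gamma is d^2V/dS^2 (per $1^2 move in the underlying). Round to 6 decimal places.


d1 = 0.3044286560; d2 = 0.1745248454
phi(d1) = 0.3808777062; exp(-qT) = 0.9992502812; exp(-rT) = 0.9588697806
Gamma = exp(-qT) * phi(d1) / (S * sigma * sqrt(T)) = 0.9992502812 * 0.3808777062 / (89.2800 * 0.1500 * 0.8660254038) = 0.032816

Answer: Gamma = 0.032816


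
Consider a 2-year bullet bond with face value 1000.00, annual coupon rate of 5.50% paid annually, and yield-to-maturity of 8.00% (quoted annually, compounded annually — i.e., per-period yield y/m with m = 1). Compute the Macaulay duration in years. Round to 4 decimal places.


Answer: Macaulay duration = 1.9467 years

Derivation:
Coupon per period c = face * coupon_rate / m = 55.000000
Periods per year m = 1; per-period yield y/m = 0.080000
Number of cashflows N = 2
Cashflows (t years, CF_t, discount factor 1/(1+y/m)^(m*t), PV):
  t = 1.0000: CF_t = 55.000000, DF = 0.925926, PV = 50.925926
  t = 2.0000: CF_t = 1055.000000, DF = 0.857339, PV = 904.492455
Price P = sum_t PV_t = 955.418381
Macaulay numerator sum_t t * PV_t:
  t * PV_t at t = 1.0000: 50.925926
  t * PV_t at t = 2.0000: 1808.984911
Macaulay duration D = (sum_t t * PV_t) / P = 1859.910837 / 955.418381 = 1.946698


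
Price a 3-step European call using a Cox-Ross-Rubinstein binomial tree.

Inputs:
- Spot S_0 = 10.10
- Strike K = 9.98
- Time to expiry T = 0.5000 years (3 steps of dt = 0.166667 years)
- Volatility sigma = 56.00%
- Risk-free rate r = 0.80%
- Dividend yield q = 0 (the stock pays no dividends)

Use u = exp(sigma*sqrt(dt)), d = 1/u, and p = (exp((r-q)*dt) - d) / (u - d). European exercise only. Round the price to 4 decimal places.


Answer: Price = V(0,0) = 1.7837

Derivation:
dt = T/N = 0.166667
u = exp(sigma*sqrt(dt)) = 1.256863; d = 1/u = 0.795632
p = (exp((r-q)*dt) - d) / (u - d) = 0.445986
Discount per step: exp(-r*dt) = 0.998668
Stock lattice S(k, i) with i counting down-moves:
  k=0: S(0,0) = 10.1000
  k=1: S(1,0) = 12.6943; S(1,1) = 8.0359
  k=2: S(2,0) = 15.9550; S(2,1) = 10.1000; S(2,2) = 6.3936
  k=3: S(3,0) = 20.0533; S(3,1) = 12.6943; S(3,2) = 8.0359; S(3,3) = 5.0869
Terminal payoffs V(N, i) = max(S_T - K, 0):
  V(3,0) = 10.073276; V(3,1) = 2.714318; V(3,2) = 0.000000; V(3,3) = 0.000000
Backward induction: V(k, i) = exp(-r*dt) * [p * V(k+1, i) + (1-p) * V(k+1, i+1)].
  V(2,0) = exp(-r*dt) * [p*10.073276 + (1-p)*2.714318] = 5.988318
  V(2,1) = exp(-r*dt) * [p*2.714318 + (1-p)*0.000000] = 1.208934
  V(2,2) = exp(-r*dt) * [p*0.000000 + (1-p)*0.000000] = 0.000000
  V(1,0) = exp(-r*dt) * [p*5.988318 + (1-p)*1.208934] = 3.336019
  V(1,1) = exp(-r*dt) * [p*1.208934 + (1-p)*0.000000] = 0.538449
  V(0,0) = exp(-r*dt) * [p*3.336019 + (1-p)*0.538449] = 1.783745


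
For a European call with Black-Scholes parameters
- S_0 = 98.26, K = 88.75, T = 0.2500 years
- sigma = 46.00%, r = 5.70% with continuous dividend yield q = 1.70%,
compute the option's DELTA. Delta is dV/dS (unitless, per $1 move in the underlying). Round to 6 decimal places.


d1 = 0.6010591234; d2 = 0.3710591234
phi(d1) = 0.3330127278; exp(-qT) = 0.9957590185; exp(-rT) = 0.9858510507
N(d1) = 0.7260996960
Delta = exp(-qT) * N(d1) = 0.9957590185 * 0.7260996960 = 0.723020

Answer: Delta = 0.723020


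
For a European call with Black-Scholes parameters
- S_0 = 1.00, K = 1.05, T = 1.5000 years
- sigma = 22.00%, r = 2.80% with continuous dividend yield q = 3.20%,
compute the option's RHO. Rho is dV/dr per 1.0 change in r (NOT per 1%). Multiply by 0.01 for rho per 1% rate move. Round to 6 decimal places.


d1 = -0.0686234356; d2 = -0.3380673073
phi(d1) = 0.3980040407; exp(-qT) = 0.9531337871; exp(-rT) = 0.9588697806
N(d2) = 0.3676562333
Rho = K*T*exp(-rT)*N(d2) = 1.0500 * 1.5000 * 0.9588697806 * 0.3676562333 = 0.555242

Answer: Rho = 0.555242


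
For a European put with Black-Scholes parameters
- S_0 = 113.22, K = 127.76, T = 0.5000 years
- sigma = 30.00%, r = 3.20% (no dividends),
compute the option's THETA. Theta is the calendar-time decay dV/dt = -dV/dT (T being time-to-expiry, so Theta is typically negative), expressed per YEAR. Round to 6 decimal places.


Answer: Theta = -5.966408

Derivation:
d1 = -0.3880633849; d2 = -0.6001954193
phi(d1) = 0.3700063436; exp(-qT) = 1.0000000000; exp(-rT) = 0.9841273201
Theta = -S*exp(-qT)*phi(d1)*sigma/(2*sqrt(T)) + r*K*exp(-rT)*N(-d2) - q*S*exp(-qT)*N(-d1)
N(-d1) = 0.6510154363; N(-d2) = 0.7258119969; sqrt(T) = 0.7071067812
Term 1 = -113.2200 * 1.0000000000 * 0.3700063436 * 0.3000 / (2 * 0.7071067812) = -8.8866602618
Term 2 = 0.0320 * 127.7600 * 0.9841273201 * 0.7258119969 = 2.9202518794
Term 3 = 0 (no dividend yield, q = 0)
Theta = -8.8866602618 + (2.9202518794) + (0.0000000000) = -5.966408


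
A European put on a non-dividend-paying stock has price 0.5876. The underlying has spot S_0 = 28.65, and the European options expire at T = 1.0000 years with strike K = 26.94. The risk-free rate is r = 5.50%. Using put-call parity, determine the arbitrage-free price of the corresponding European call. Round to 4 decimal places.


Answer: Call price = 3.7393

Derivation:
Put-call parity: C - P = S_0 * exp(-qT) - K * exp(-rT).
S_0 * exp(-qT) = 28.6500 * 1.00000000 = 28.65000000
K * exp(-rT) = 26.9400 * 0.94648515 = 25.49830989
C = P + S*exp(-qT) - K*exp(-rT)
C = 0.5876 + 28.65000000 - 25.49830989 = 3.7393


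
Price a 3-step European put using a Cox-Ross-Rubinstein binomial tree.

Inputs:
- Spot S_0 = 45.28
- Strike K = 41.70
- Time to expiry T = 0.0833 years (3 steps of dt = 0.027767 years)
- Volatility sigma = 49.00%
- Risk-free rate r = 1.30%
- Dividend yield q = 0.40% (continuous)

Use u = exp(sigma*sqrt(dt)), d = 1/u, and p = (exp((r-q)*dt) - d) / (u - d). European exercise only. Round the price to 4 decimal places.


dt = T/N = 0.027767
u = exp(sigma*sqrt(dt)) = 1.085076; d = 1/u = 0.921594
p = (exp((r-q)*dt) - d) / (u - d) = 0.481128
Discount per step: exp(-r*dt) = 0.999639
Stock lattice S(k, i) with i counting down-moves:
  k=0: S(0,0) = 45.2800
  k=1: S(1,0) = 49.1323; S(1,1) = 41.7298
  k=2: S(2,0) = 53.3122; S(2,1) = 45.2800; S(2,2) = 38.4579
  k=3: S(3,0) = 57.8479; S(3,1) = 49.1323; S(3,2) = 41.7298; S(3,3) = 35.4426
Terminal payoffs V(N, i) = max(K - S_T, 0):
  V(3,0) = 0.000000; V(3,1) = 0.000000; V(3,2) = 0.000000; V(3,3) = 6.257402
Backward induction: V(k, i) = exp(-r*dt) * [p * V(k+1, i) + (1-p) * V(k+1, i+1)].
  V(2,0) = exp(-r*dt) * [p*0.000000 + (1-p)*0.000000] = 0.000000
  V(2,1) = exp(-r*dt) * [p*0.000000 + (1-p)*0.000000] = 0.000000
  V(2,2) = exp(-r*dt) * [p*0.000000 + (1-p)*6.257402] = 3.245622
  V(1,0) = exp(-r*dt) * [p*0.000000 + (1-p)*0.000000] = 0.000000
  V(1,1) = exp(-r*dt) * [p*0.000000 + (1-p)*3.245622] = 1.683456
  V(0,0) = exp(-r*dt) * [p*0.000000 + (1-p)*1.683456] = 0.873184

Answer: Price = V(0,0) = 0.8732


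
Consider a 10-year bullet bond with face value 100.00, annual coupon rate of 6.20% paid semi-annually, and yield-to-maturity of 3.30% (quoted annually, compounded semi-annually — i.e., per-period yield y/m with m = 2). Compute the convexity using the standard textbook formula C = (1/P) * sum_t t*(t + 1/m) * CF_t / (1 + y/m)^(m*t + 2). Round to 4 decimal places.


Answer: Convexity = 73.3096

Derivation:
Coupon per period c = face * coupon_rate / m = 3.100000
Periods per year m = 2; per-period yield y/m = 0.016500
Number of cashflows N = 20
Cashflows (t years, CF_t, discount factor 1/(1+y/m)^(m*t), PV):
  t = 0.5000: CF_t = 3.100000, DF = 0.983768, PV = 3.049680
  t = 1.0000: CF_t = 3.100000, DF = 0.967799, PV = 3.000177
  t = 1.5000: CF_t = 3.100000, DF = 0.952090, PV = 2.951478
  t = 2.0000: CF_t = 3.100000, DF = 0.936635, PV = 2.903569
  t = 2.5000: CF_t = 3.100000, DF = 0.921432, PV = 2.856438
  t = 3.0000: CF_t = 3.100000, DF = 0.906475, PV = 2.810072
  t = 3.5000: CF_t = 3.100000, DF = 0.891761, PV = 2.764458
  t = 4.0000: CF_t = 3.100000, DF = 0.877285, PV = 2.719585
  t = 4.5000: CF_t = 3.100000, DF = 0.863045, PV = 2.675440
  t = 5.0000: CF_t = 3.100000, DF = 0.849036, PV = 2.632012
  t = 5.5000: CF_t = 3.100000, DF = 0.835254, PV = 2.589289
  t = 6.0000: CF_t = 3.100000, DF = 0.821696, PV = 2.547259
  t = 6.5000: CF_t = 3.100000, DF = 0.808359, PV = 2.505911
  t = 7.0000: CF_t = 3.100000, DF = 0.795237, PV = 2.465235
  t = 7.5000: CF_t = 3.100000, DF = 0.782329, PV = 2.425219
  t = 8.0000: CF_t = 3.100000, DF = 0.769630, PV = 2.385852
  t = 8.5000: CF_t = 3.100000, DF = 0.757137, PV = 2.347125
  t = 9.0000: CF_t = 3.100000, DF = 0.744847, PV = 2.309026
  t = 9.5000: CF_t = 3.100000, DF = 0.732757, PV = 2.271545
  t = 10.0000: CF_t = 103.100000, DF = 0.720862, PV = 74.320908
Price P = sum_t PV_t = 124.530279
Convexity numerator sum_t t*(t + 1/m) * CF_t / (1+y/m)^(m*t + 2):
  t = 0.5000: term = 1.475739
  t = 1.0000: term = 4.355354
  t = 1.5000: term = 8.569314
  t = 2.0000: term = 14.050358
  t = 2.5000: term = 20.733436
  t = 3.0000: term = 28.555642
  t = 3.5000: term = 37.456163
  t = 4.0000: term = 47.376216
  t = 4.5000: term = 58.258996
  t = 5.0000: term = 70.049621
  t = 5.5000: term = 82.695077
  t = 6.0000: term = 96.144167
  t = 6.5000: term = 110.347461
  t = 7.0000: term = 125.257249
  t = 7.5000: term = 140.827488
  t = 8.0000: term = 157.013760
  t = 8.5000: term = 173.773222
  t = 9.0000: term = 191.064565
  t = 9.5000: term = 208.847969
  t = 10.0000: term = 7552.409658
Convexity = (1/P) * sum = 9129.261454 / 124.530279 = 73.309572
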